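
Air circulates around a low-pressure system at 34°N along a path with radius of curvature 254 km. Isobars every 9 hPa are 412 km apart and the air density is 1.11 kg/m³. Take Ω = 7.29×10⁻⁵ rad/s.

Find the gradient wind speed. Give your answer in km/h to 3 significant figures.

Coriolis parameter at 34°N:
f = 2Ω sin φ = 2 × 7.29×10⁻⁵ × sin 34° = 8.15×10⁻⁵ s⁻¹
Pressure gradient: |∂P/∂n| = 900 Pa / 412000 m = 2.18×10⁻³ Pa/m
Geostrophic speed: V_g = |∂P/∂n|/(fρ) = 2.18×10⁻³/(8.15×10⁻⁵ × 1.11) = 24.1 m/s
Around a low, centrifugal force acts outward with Coriolis, so pressure-gradient force balances both:
(1/ρ)|∂P/∂n| = fV + V²/R  →  V² + fR·V − fR·V_g = 0
With fR = 8.15×10⁻⁵ × 254×10³ m = 20.7 m/s:
V = [−fR + √((fR)² + 4 fR V_g)]/2 = [−20.7 + √(20.7² + 4×20.7×24.1)]/2 = 14.3 m/s
Subgeostrophic (V < V_g = 24.1 m/s), as expected around a low.
Converting: 14.3 m/s × 3.6 = 51.4 km/h

51.4 km/h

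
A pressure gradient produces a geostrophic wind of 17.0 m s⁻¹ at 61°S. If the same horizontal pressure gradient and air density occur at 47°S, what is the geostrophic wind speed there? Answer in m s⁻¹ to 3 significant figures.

20.3 m s⁻¹

With the same pressure gradient and density, V_g ∝ 1/f ∝ 1/sin φ.
V₂ = V₁ · sin φ₁ / sin φ₂ = 17.0 × sin 61° / sin 47°
V₂ = 17.0 × 0.8746/0.7314 = 20.3 m s⁻¹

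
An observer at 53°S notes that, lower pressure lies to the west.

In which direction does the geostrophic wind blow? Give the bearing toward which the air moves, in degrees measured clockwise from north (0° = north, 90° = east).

The pressure-gradient force points toward the west (bearing 270°).
Geostrophic balance: in the Southern Hemisphere the Coriolis force deflects motion to the left, so the geostrophic wind blows 90° to the left of the pressure-gradient force (low pressure on the right).
Rotating 270° by 90° counterclockwise gives 180° — the wind blows toward the south.

180°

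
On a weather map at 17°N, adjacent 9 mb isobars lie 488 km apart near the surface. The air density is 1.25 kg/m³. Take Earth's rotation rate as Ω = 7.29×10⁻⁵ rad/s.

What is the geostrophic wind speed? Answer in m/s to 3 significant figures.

34.6 m/s

Coriolis parameter at 17°N:
f = 2Ω sin φ = 2 × 7.29×10⁻⁵ × sin 17° = 4.26×10⁻⁵ s⁻¹
Pressure gradient: |∂P/∂n| = 900 Pa / 488000 m = 1.84×10⁻³ Pa/m
Geostrophic balance (pressure-gradient force = Coriolis force):
V_g = (1/(fρ)) |∂P/∂n| = 1.84×10⁻³ / (4.26×10⁻⁵ × 1.25) = 34.6 m/s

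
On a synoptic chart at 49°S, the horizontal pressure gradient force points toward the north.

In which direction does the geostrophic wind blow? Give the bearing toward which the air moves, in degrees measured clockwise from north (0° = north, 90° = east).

The pressure-gradient force points toward the north (bearing 000°).
Geostrophic balance: in the Southern Hemisphere the Coriolis force deflects motion to the left, so the geostrophic wind blows 90° to the left of the pressure-gradient force (low pressure on the right).
Rotating 000° by 90° counterclockwise gives 270° — the wind blows toward the west.

270°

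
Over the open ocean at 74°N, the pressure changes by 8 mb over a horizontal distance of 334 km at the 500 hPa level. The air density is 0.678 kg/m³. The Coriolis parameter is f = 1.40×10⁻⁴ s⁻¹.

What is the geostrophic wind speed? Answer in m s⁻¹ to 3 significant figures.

Pressure gradient: |∂P/∂n| = 800 Pa / 334000 m = 2.40×10⁻³ Pa/m
Geostrophic balance (pressure-gradient force = Coriolis force):
V_g = (1/(fρ)) |∂P/∂n| = 2.40×10⁻³ / (1.40×10⁻⁴ × 0.678) = 25.2 m/s

25.2 m s⁻¹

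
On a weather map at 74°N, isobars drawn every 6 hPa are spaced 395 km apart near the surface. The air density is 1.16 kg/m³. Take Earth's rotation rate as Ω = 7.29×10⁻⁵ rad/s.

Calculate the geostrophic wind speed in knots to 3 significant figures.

18.2 knots

Coriolis parameter at 74°N:
f = 2Ω sin φ = 2 × 7.29×10⁻⁵ × sin 74° = 1.40×10⁻⁴ s⁻¹
Pressure gradient: |∂P/∂n| = 600 Pa / 395000 m = 1.52×10⁻³ Pa/m
Geostrophic balance (pressure-gradient force = Coriolis force):
V_g = (1/(fρ)) |∂P/∂n| = 1.52×10⁻³ / (1.40×10⁻⁴ × 1.16) = 9.34 m/s
Converting: 9.34 m/s × 1.944 = 18.2 knots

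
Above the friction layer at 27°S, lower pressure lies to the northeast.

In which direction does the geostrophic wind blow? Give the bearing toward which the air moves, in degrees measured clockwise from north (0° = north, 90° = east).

315°

The pressure-gradient force points toward the northeast (bearing 045°).
Geostrophic balance: in the Southern Hemisphere the Coriolis force deflects motion to the left, so the geostrophic wind blows 90° to the left of the pressure-gradient force (low pressure on the right).
Rotating 045° by 90° counterclockwise gives 315° — the wind blows toward the northwest.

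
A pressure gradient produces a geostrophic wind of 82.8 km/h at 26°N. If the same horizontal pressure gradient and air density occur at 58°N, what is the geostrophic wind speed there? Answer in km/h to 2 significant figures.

43 km/h

With the same pressure gradient and density, V_g ∝ 1/f ∝ 1/sin φ.
V₂ = V₁ · sin φ₁ / sin φ₂ = 82.8 × sin 26° / sin 58°
V₂ = 82.8 × 0.4384/0.8480 = 43 km/h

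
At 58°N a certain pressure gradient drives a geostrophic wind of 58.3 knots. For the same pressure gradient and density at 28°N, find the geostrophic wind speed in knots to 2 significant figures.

110 knots

With the same pressure gradient and density, V_g ∝ 1/f ∝ 1/sin φ.
V₂ = V₁ · sin φ₁ / sin φ₂ = 58.3 × sin 58° / sin 28°
V₂ = 58.3 × 0.8480/0.4695 = 110 knots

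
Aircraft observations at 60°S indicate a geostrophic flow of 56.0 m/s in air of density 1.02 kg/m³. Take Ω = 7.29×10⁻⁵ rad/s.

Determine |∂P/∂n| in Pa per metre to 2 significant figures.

7.2×10⁻³ Pa/m

Coriolis parameter at 60°S:
f = 2Ω sin φ = 2 × 7.29×10⁻⁵ × sin 60° = 1.26×10⁻⁴ s⁻¹
Geostrophic balance rearranged: |∂P/∂n| = f ρ V_g
|∂P/∂n| = 1.26×10⁻⁴ × 1.02 × 56.0 = 7.21×10⁻³ Pa/m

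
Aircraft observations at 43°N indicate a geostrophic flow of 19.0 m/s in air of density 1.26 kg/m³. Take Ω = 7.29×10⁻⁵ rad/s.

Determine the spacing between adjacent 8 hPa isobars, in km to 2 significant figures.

Coriolis parameter at 43°N:
f = 2Ω sin φ = 2 × 7.29×10⁻⁵ × sin 43° = 9.94×10⁻⁵ s⁻¹
Geostrophic balance rearranged: |∂P/∂n| = f ρ V_g
|∂P/∂n| = 9.94×10⁻⁵ × 1.26 × 19.0 = 2.38×10⁻³ Pa/m
Isobar spacing: Δn = ΔP/|∂P/∂n| = 800 Pa / 2.38×10⁻³ Pa/m = 336066 m ≈ 340 km

340 km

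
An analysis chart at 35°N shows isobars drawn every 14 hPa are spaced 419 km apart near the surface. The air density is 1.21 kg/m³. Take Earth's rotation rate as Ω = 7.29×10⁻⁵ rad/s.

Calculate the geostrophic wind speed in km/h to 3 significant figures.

Coriolis parameter at 35°N:
f = 2Ω sin φ = 2 × 7.29×10⁻⁵ × sin 35° = 8.36×10⁻⁵ s⁻¹
Pressure gradient: |∂P/∂n| = 1400 Pa / 419000 m = 3.34×10⁻³ Pa/m
Geostrophic balance (pressure-gradient force = Coriolis force):
V_g = (1/(fρ)) |∂P/∂n| = 3.34×10⁻³ / (8.36×10⁻⁵ × 1.21) = 33.0 m/s
Converting: 33.0 m/s × 3.6 = 119 km/h

119 km/h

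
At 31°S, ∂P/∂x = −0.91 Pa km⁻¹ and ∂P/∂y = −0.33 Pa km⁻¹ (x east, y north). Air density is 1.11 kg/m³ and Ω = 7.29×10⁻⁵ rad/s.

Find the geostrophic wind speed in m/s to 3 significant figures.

11.6 m/s

Coriolis parameter at 31°S:
f = 2Ω sin φ = 2 × 7.29×10⁻⁵ × sin 31° = 7.51×10⁻⁵ s⁻¹
In the Southern Hemisphere f is negative: f = −7.51×10⁻⁵ s⁻¹.
Component geostrophic relations (x east, y north):
u_g = −(1/(fρ)) ∂P/∂y,  v_g = (1/(fρ)) ∂P/∂x
u_g = −(−0.33×10⁻³)/(−7.51×10⁻⁵ × 1.11) = −3.96 m/s;  v_g = (−0.91×10⁻³)/(−7.51×10⁻⁵ × 1.11) = 10.9 m/s
|V_g| = √(u_g² + v_g²) = 11.6 m/s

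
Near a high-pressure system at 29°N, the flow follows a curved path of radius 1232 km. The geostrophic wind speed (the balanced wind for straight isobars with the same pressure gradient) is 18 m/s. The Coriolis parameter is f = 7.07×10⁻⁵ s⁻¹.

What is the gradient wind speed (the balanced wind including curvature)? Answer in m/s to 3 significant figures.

Around a high, pressure-gradient force acts outward with centrifugal, so Coriolis balances both:
fV = (1/ρ)|∂P/∂n| + V²/R  →  V² − fR·V + fR·V_g = 0
With fR = 7.07×10⁻⁵ × 1232×10³ m = 87.1 m/s:
V = [fR − √((fR)² − 4 fR V_g)]/2 = [87.1 − √(87.1² − 4×87.1×18)]/2 = 25.4 m/s
Supergeostrophic (V > V_g = 18 m/s), as expected around a high.

25.4 m/s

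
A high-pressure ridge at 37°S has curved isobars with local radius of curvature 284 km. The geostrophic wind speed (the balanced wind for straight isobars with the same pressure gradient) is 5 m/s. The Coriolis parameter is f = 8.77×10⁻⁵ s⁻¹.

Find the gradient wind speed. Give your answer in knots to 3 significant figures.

Around a high, pressure-gradient force acts outward with centrifugal, so Coriolis balances both:
fV = (1/ρ)|∂P/∂n| + V²/R  →  V² − fR·V + fR·V_g = 0
With fR = 8.77×10⁻⁵ × 284×10³ m = 24.9 m/s:
V = [fR − √((fR)² − 4 fR V_g)]/2 = [24.9 − √(24.9² − 4×24.9×5)]/2 = 6.93 m/s
Supergeostrophic (V > V_g = 5 m/s), as expected around a high.
Converting: 6.93 m/s × 1.944 = 13.5 knots

13.5 knots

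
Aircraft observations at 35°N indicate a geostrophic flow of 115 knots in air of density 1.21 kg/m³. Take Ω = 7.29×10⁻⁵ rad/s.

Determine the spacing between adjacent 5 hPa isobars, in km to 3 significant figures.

83.5 km

Coriolis parameter at 35°N:
f = 2Ω sin φ = 2 × 7.29×10⁻⁵ × sin 35° = 8.36×10⁻⁵ s⁻¹
Wind speed in SI: 115 knots = 59.2 m/s
Geostrophic balance rearranged: |∂P/∂n| = f ρ V_g
|∂P/∂n| = 8.36×10⁻⁵ × 1.21 × 59.2 = 5.99×10⁻³ Pa/m
Isobar spacing: Δn = ΔP/|∂P/∂n| = 500 Pa / 5.99×10⁻³ Pa/m = 83522 m ≈ 83.5 km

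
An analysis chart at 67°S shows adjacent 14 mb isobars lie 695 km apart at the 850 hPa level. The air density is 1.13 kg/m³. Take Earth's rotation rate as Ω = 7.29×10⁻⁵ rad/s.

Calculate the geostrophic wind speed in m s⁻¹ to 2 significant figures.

13 m s⁻¹

Coriolis parameter at 67°S:
f = 2Ω sin φ = 2 × 7.29×10⁻⁵ × sin 67° = 1.34×10⁻⁴ s⁻¹
Pressure gradient: |∂P/∂n| = 1400 Pa / 695000 m = 2.01×10⁻³ Pa/m
Geostrophic balance (pressure-gradient force = Coriolis force):
V_g = (1/(fρ)) |∂P/∂n| = 2.01×10⁻³ / (1.34×10⁻⁴ × 1.13) = 13.3 m/s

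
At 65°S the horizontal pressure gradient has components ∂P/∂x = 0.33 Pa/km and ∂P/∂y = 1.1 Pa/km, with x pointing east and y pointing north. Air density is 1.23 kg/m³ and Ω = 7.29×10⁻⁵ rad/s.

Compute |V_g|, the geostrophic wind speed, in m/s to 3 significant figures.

Coriolis parameter at 65°S:
f = 2Ω sin φ = 2 × 7.29×10⁻⁵ × sin 65° = 1.32×10⁻⁴ s⁻¹
In the Southern Hemisphere f is negative: f = −1.32×10⁻⁴ s⁻¹.
Component geostrophic relations (x east, y north):
u_g = −(1/(fρ)) ∂P/∂y,  v_g = (1/(fρ)) ∂P/∂x
u_g = −(1.1×10⁻³)/(−1.32×10⁻⁴ × 1.23) = 6.77 m/s;  v_g = (0.33×10⁻³)/(−1.32×10⁻⁴ × 1.23) = −2.03 m/s
|V_g| = √(u_g² + v_g²) = 7.07 m/s

7.07 m/s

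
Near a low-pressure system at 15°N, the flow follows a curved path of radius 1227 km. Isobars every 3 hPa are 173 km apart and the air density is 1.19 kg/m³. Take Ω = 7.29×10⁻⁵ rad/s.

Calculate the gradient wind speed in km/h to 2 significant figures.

90 km/h

Coriolis parameter at 15°N:
f = 2Ω sin φ = 2 × 7.29×10⁻⁵ × sin 15° = 3.77×10⁻⁵ s⁻¹
Pressure gradient: |∂P/∂n| = 300 Pa / 173000 m = 1.73×10⁻³ Pa/m
Geostrophic speed: V_g = |∂P/∂n|/(fρ) = 1.73×10⁻³/(3.77×10⁻⁵ × 1.19) = 38.6 m/s
Around a low, centrifugal force acts outward with Coriolis, so pressure-gradient force balances both:
(1/ρ)|∂P/∂n| = fV + V²/R  →  V² + fR·V − fR·V_g = 0
With fR = 3.77×10⁻⁵ × 1227×10³ m = 46.3 m/s:
V = [−fR + √((fR)² + 4 fR V_g)]/2 = [−46.3 + √(46.3² + 4×46.3×38.6)]/2 = 25.1 m/s
Subgeostrophic (V < V_g = 38.6 m/s), as expected around a low.
Converting: 25.1 m/s × 3.6 = 90 km/h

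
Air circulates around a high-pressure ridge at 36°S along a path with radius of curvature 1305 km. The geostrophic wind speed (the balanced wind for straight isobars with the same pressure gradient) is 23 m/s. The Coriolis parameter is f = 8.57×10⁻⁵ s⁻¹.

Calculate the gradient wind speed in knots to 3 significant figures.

62.9 knots

Around a high, pressure-gradient force acts outward with centrifugal, so Coriolis balances both:
fV = (1/ρ)|∂P/∂n| + V²/R  →  V² − fR·V + fR·V_g = 0
With fR = 8.57×10⁻⁵ × 1305×10³ m = 112 m/s:
V = [fR − √((fR)² − 4 fR V_g)]/2 = [112 − √(112² − 4×112×23)]/2 = 32.4 m/s
Supergeostrophic (V > V_g = 23 m/s), as expected around a high.
Converting: 32.4 m/s × 1.944 = 62.9 knots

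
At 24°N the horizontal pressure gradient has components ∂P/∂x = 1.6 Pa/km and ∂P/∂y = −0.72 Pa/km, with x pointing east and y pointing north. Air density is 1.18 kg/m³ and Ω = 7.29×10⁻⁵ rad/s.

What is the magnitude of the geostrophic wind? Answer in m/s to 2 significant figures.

25 m/s

Coriolis parameter at 24°N:
f = 2Ω sin φ = 2 × 7.29×10⁻⁵ × sin 24° = 5.93×10⁻⁵ s⁻¹
Component geostrophic relations (x east, y north):
u_g = −(1/(fρ)) ∂P/∂y,  v_g = (1/(fρ)) ∂P/∂x
u_g = −(−0.72×10⁻³)/(5.93×10⁻⁵ × 1.18) = 10.3 m/s;  v_g = (1.6×10⁻³)/(5.93×10⁻⁵ × 1.18) = 22.9 m/s
|V_g| = √(u_g² + v_g²) = 25.1 m/s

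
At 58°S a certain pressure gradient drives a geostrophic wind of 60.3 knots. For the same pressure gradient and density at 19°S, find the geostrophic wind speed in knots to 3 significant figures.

157 knots

With the same pressure gradient and density, V_g ∝ 1/f ∝ 1/sin φ.
V₂ = V₁ · sin φ₁ / sin φ₂ = 60.3 × sin 58° / sin 19°
V₂ = 60.3 × 0.8480/0.3256 = 157 knots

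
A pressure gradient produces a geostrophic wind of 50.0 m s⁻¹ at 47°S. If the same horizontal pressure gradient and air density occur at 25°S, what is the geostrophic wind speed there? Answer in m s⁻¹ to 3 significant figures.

With the same pressure gradient and density, V_g ∝ 1/f ∝ 1/sin φ.
V₂ = V₁ · sin φ₁ / sin φ₂ = 50.0 × sin 47° / sin 25°
V₂ = 50.0 × 0.7314/0.4226 = 86.5 m s⁻¹

86.5 m s⁻¹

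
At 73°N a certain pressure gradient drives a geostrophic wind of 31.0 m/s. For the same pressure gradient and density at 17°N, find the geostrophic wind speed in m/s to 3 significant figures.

With the same pressure gradient and density, V_g ∝ 1/f ∝ 1/sin φ.
V₂ = V₁ · sin φ₁ / sin φ₂ = 31.0 × sin 73° / sin 17°
V₂ = 31.0 × 0.9563/0.2924 = 101 m/s

101 m/s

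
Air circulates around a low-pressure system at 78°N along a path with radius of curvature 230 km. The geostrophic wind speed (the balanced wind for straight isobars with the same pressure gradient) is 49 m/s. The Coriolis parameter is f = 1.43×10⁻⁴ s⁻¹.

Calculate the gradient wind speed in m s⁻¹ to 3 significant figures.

Around a low, centrifugal force acts outward with Coriolis, so pressure-gradient force balances both:
(1/ρ)|∂P/∂n| = fV + V²/R  →  V² + fR·V − fR·V_g = 0
With fR = 1.43×10⁻⁴ × 230×10³ m = 32.9 m/s:
V = [−fR + √((fR)² + 4 fR V_g)]/2 = [−32.9 + √(32.9² + 4×32.9×49)]/2 = 26.9 m/s
Subgeostrophic (V < V_g = 49 m/s), as expected around a low.

26.9 m s⁻¹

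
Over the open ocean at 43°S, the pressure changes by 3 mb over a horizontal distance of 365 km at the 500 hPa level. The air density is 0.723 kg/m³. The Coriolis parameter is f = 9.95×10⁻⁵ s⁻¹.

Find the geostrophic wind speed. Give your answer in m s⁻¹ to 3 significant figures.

Pressure gradient: |∂P/∂n| = 300 Pa / 365000 m = 8.22×10⁻⁴ Pa/m
Geostrophic balance (pressure-gradient force = Coriolis force):
V_g = (1/(fρ)) |∂P/∂n| = 8.22×10⁻⁴ / (9.95×10⁻⁵ × 0.723) = 11.4 m/s

11.4 m s⁻¹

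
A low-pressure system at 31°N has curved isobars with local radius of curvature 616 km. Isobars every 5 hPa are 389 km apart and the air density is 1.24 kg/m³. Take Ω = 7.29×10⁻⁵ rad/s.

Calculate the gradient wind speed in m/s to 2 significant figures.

11 m/s

Coriolis parameter at 31°N:
f = 2Ω sin φ = 2 × 7.29×10⁻⁵ × sin 31° = 7.51×10⁻⁵ s⁻¹
Pressure gradient: |∂P/∂n| = 500 Pa / 389000 m = 1.29×10⁻³ Pa/m
Geostrophic speed: V_g = |∂P/∂n|/(fρ) = 1.29×10⁻³/(7.51×10⁻⁵ × 1.24) = 13.8 m/s
Around a low, centrifugal force acts outward with Coriolis, so pressure-gradient force balances both:
(1/ρ)|∂P/∂n| = fV + V²/R  →  V² + fR·V − fR·V_g = 0
With fR = 7.51×10⁻⁵ × 616×10³ m = 46.3 m/s:
V = [−fR + √((fR)² + 4 fR V_g)]/2 = [−46.3 + √(46.3² + 4×46.3×13.8)]/2 = 11.1 m/s
Subgeostrophic (V < V_g = 13.8 m/s), as expected around a low.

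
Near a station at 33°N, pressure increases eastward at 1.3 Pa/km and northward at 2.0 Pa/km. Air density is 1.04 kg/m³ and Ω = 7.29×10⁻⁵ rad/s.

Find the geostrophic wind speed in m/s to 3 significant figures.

28.9 m/s

Coriolis parameter at 33°N:
f = 2Ω sin φ = 2 × 7.29×10⁻⁵ × sin 33° = 7.94×10⁻⁵ s⁻¹
Component geostrophic relations (x east, y north):
u_g = −(1/(fρ)) ∂P/∂y,  v_g = (1/(fρ)) ∂P/∂x
u_g = −(2.0×10⁻³)/(7.94×10⁻⁵ × 1.04) = −24.2 m/s;  v_g = (1.3×10⁻³)/(7.94×10⁻⁵ × 1.04) = 15.7 m/s
|V_g| = √(u_g² + v_g²) = 28.9 m/s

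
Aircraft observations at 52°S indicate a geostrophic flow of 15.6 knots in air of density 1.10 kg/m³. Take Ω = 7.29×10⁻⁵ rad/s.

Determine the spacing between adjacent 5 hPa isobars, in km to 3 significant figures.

Coriolis parameter at 52°S:
f = 2Ω sin φ = 2 × 7.29×10⁻⁵ × sin 52° = 1.15×10⁻⁴ s⁻¹
Wind speed in SI: 15.6 knots = 8.03 m/s
Geostrophic balance rearranged: |∂P/∂n| = f ρ V_g
|∂P/∂n| = 1.15×10⁻⁴ × 1.10 × 8.03 = 1.01×10⁻³ Pa/m
Isobar spacing: Δn = ΔP/|∂P/∂n| = 500 Pa / 1.01×10⁻³ Pa/m = 492975 m ≈ 493 km

493 km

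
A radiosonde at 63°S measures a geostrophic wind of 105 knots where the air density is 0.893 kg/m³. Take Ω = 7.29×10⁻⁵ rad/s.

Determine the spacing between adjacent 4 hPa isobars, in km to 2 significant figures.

Coriolis parameter at 63°S:
f = 2Ω sin φ = 2 × 7.29×10⁻⁵ × sin 63° = 1.30×10⁻⁴ s⁻¹
Wind speed in SI: 105 knots = 54.0 m/s
Geostrophic balance rearranged: |∂P/∂n| = f ρ V_g
|∂P/∂n| = 1.30×10⁻⁴ × 0.893 × 54.0 = 6.27×10⁻³ Pa/m
Isobar spacing: Δn = ΔP/|∂P/∂n| = 400 Pa / 6.27×10⁻³ Pa/m = 63833 m ≈ 64 km

64 km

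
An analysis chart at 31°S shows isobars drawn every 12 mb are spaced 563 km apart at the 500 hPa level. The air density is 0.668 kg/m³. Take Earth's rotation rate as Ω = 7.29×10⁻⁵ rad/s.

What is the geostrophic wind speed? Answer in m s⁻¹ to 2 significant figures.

Coriolis parameter at 31°S:
f = 2Ω sin φ = 2 × 7.29×10⁻⁵ × sin 31° = 7.51×10⁻⁵ s⁻¹
Pressure gradient: |∂P/∂n| = 1200 Pa / 563000 m = 2.13×10⁻³ Pa/m
Geostrophic balance (pressure-gradient force = Coriolis force):
V_g = (1/(fρ)) |∂P/∂n| = 2.13×10⁻³ / (7.51×10⁻⁵ × 0.668) = 42.5 m/s

42 m s⁻¹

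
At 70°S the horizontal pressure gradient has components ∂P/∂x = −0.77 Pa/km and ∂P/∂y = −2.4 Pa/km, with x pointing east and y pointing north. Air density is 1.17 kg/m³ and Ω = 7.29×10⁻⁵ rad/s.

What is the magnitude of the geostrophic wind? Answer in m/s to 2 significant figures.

Coriolis parameter at 70°S:
f = 2Ω sin φ = 2 × 7.29×10⁻⁵ × sin 70° = 1.37×10⁻⁴ s⁻¹
In the Southern Hemisphere f is negative: f = −1.37×10⁻⁴ s⁻¹.
Component geostrophic relations (x east, y north):
u_g = −(1/(fρ)) ∂P/∂y,  v_g = (1/(fρ)) ∂P/∂x
u_g = −(−2.4×10⁻³)/(−1.37×10⁻⁴ × 1.17) = −15.0 m/s;  v_g = (−0.77×10⁻³)/(−1.37×10⁻⁴ × 1.17) = 4.80 m/s
|V_g| = √(u_g² + v_g²) = 15.7 m/s

16 m/s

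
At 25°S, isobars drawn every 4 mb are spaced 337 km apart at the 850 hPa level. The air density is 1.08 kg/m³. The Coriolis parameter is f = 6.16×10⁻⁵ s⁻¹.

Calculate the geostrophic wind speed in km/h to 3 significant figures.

Pressure gradient: |∂P/∂n| = 400 Pa / 337000 m = 1.19×10⁻³ Pa/m
Geostrophic balance (pressure-gradient force = Coriolis force):
V_g = (1/(fρ)) |∂P/∂n| = 1.19×10⁻³ / (6.16×10⁻⁵ × 1.08) = 17.8 m/s
Converting: 17.8 m/s × 3.6 = 64.2 km/h

64.2 km/h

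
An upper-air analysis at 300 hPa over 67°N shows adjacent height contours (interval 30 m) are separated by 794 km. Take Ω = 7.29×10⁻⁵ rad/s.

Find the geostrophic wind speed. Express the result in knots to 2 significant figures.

5.4 knots

Coriolis parameter at 67°N:
f = 2Ω sin φ = 2 × 7.29×10⁻⁵ × sin 67° = 1.34×10⁻⁴ s⁻¹
Height gradient: |∂Z/∂n| = 30 m / 794000 m = 3.78×10⁻⁵
On a pressure surface, geostrophic balance gives V_g = (g/f)|∂Z/∂n|:
V_g = 9.81 × 3.78×10⁻⁵ / 1.34×10⁻⁴ = 2.76 m/s
Converting: 2.76 m/s × 1.944 = 5.4 knots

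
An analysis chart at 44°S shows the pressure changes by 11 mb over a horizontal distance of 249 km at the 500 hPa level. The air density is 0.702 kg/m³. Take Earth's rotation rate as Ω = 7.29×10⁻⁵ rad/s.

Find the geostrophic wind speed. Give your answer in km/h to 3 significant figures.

224 km/h

Coriolis parameter at 44°S:
f = 2Ω sin φ = 2 × 7.29×10⁻⁵ × sin 44° = 1.01×10⁻⁴ s⁻¹
Pressure gradient: |∂P/∂n| = 1100 Pa / 249000 m = 4.42×10⁻³ Pa/m
Geostrophic balance (pressure-gradient force = Coriolis force):
V_g = (1/(fρ)) |∂P/∂n| = 4.42×10⁻³ / (1.01×10⁻⁴ × 0.702) = 62.1 m/s
Converting: 62.1 m/s × 3.6 = 224 km/h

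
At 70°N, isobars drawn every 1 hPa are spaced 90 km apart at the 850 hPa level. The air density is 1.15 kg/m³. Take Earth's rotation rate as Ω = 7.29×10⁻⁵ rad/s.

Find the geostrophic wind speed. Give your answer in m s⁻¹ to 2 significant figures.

Coriolis parameter at 70°N:
f = 2Ω sin φ = 2 × 7.29×10⁻⁵ × sin 70° = 1.37×10⁻⁴ s⁻¹
Pressure gradient: |∂P/∂n| = 100 Pa / 90000 m = 1.11×10⁻³ Pa/m
Geostrophic balance (pressure-gradient force = Coriolis force):
V_g = (1/(fρ)) |∂P/∂n| = 1.11×10⁻³ / (1.37×10⁻⁴ × 1.15) = 7.05 m/s

7.1 m s⁻¹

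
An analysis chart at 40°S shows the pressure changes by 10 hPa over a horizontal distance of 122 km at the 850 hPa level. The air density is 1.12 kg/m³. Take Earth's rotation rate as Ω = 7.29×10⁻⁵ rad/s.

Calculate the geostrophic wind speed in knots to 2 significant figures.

150 knots

Coriolis parameter at 40°S:
f = 2Ω sin φ = 2 × 7.29×10⁻⁵ × sin 40° = 9.37×10⁻⁵ s⁻¹
Pressure gradient: |∂P/∂n| = 1000 Pa / 122000 m = 8.20×10⁻³ Pa/m
Geostrophic balance (pressure-gradient force = Coriolis force):
V_g = (1/(fρ)) |∂P/∂n| = 8.20×10⁻³ / (9.37×10⁻⁵ × 1.12) = 78.1 m/s
Converting: 78.1 m/s × 1.944 = 150 knots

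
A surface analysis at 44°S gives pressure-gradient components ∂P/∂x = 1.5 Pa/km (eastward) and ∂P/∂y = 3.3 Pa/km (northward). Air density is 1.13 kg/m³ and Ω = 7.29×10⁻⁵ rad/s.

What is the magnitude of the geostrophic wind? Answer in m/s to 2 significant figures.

Coriolis parameter at 44°S:
f = 2Ω sin φ = 2 × 7.29×10⁻⁵ × sin 44° = 1.01×10⁻⁴ s⁻¹
In the Southern Hemisphere f is negative: f = −1.01×10⁻⁴ s⁻¹.
Component geostrophic relations (x east, y north):
u_g = −(1/(fρ)) ∂P/∂y,  v_g = (1/(fρ)) ∂P/∂x
u_g = −(3.3×10⁻³)/(−1.01×10⁻⁴ × 1.13) = 28.8 m/s;  v_g = (1.5×10⁻³)/(−1.01×10⁻⁴ × 1.13) = −13.1 m/s
|V_g| = √(u_g² + v_g²) = 31.7 m/s

32 m/s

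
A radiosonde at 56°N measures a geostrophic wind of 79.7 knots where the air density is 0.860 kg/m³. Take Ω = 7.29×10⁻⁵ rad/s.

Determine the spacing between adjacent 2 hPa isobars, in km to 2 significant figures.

47 km

Coriolis parameter at 56°N:
f = 2Ω sin φ = 2 × 7.29×10⁻⁵ × sin 56° = 1.21×10⁻⁴ s⁻¹
Wind speed in SI: 79.7 knots = 41.0 m/s
Geostrophic balance rearranged: |∂P/∂n| = f ρ V_g
|∂P/∂n| = 1.21×10⁻⁴ × 0.860 × 41.0 = 4.26×10⁻³ Pa/m
Isobar spacing: Δn = ΔP/|∂P/∂n| = 200 Pa / 4.26×10⁻³ Pa/m = 46925 m ≈ 47 km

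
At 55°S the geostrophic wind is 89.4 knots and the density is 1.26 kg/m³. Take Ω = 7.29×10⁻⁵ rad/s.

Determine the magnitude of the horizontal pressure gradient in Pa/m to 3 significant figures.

6.92×10⁻³ Pa/m

Coriolis parameter at 55°S:
f = 2Ω sin φ = 2 × 7.29×10⁻⁵ × sin 55° = 1.19×10⁻⁴ s⁻¹
Wind speed in SI: 89.4 knots = 46.0 m/s
Geostrophic balance rearranged: |∂P/∂n| = f ρ V_g
|∂P/∂n| = 1.19×10⁻⁴ × 1.26 × 46.0 = 6.92×10⁻³ Pa/m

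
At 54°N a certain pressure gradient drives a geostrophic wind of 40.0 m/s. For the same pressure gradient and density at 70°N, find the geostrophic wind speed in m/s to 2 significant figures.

With the same pressure gradient and density, V_g ∝ 1/f ∝ 1/sin φ.
V₂ = V₁ · sin φ₁ / sin φ₂ = 40.0 × sin 54° / sin 70°
V₂ = 40.0 × 0.8090/0.9397 = 34 m/s

34 m/s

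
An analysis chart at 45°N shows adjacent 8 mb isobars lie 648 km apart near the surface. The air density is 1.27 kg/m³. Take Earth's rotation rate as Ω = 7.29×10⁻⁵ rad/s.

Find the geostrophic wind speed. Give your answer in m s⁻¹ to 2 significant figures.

Coriolis parameter at 45°N:
f = 2Ω sin φ = 2 × 7.29×10⁻⁵ × sin 45° = 1.03×10⁻⁴ s⁻¹
Pressure gradient: |∂P/∂n| = 800 Pa / 648000 m = 1.23×10⁻³ Pa/m
Geostrophic balance (pressure-gradient force = Coriolis force):
V_g = (1/(fρ)) |∂P/∂n| = 1.23×10⁻³ / (1.03×10⁻⁴ × 1.27) = 9.43 m/s

9.4 m s⁻¹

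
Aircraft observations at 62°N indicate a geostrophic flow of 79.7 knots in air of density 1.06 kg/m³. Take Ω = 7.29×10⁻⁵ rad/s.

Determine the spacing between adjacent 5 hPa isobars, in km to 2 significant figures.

Coriolis parameter at 62°N:
f = 2Ω sin φ = 2 × 7.29×10⁻⁵ × sin 62° = 1.29×10⁻⁴ s⁻¹
Wind speed in SI: 79.7 knots = 41.0 m/s
Geostrophic balance rearranged: |∂P/∂n| = f ρ V_g
|∂P/∂n| = 1.29×10⁻⁴ × 1.06 × 41.0 = 5.59×10⁻³ Pa/m
Isobar spacing: Δn = ΔP/|∂P/∂n| = 500 Pa / 5.59×10⁻³ Pa/m = 89367 m ≈ 89 km

89 km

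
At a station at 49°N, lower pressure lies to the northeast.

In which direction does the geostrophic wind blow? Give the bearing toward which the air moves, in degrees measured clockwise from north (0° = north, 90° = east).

135°

The pressure-gradient force points toward the northeast (bearing 045°).
Geostrophic balance: in the Northern Hemisphere the Coriolis force deflects motion to the right, so the geostrophic wind blows 90° to the right of the pressure-gradient force (low pressure on the left).
Rotating 045° by 90° clockwise gives 135° — the wind blows toward the southeast.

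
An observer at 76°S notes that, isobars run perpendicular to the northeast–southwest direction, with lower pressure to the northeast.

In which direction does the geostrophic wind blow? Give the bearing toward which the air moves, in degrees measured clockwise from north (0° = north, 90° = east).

315°

The pressure-gradient force points toward the northeast (bearing 045°).
Geostrophic balance: in the Southern Hemisphere the Coriolis force deflects motion to the left, so the geostrophic wind blows 90° to the left of the pressure-gradient force (low pressure on the right).
Rotating 045° by 90° counterclockwise gives 315° — the wind blows toward the northwest.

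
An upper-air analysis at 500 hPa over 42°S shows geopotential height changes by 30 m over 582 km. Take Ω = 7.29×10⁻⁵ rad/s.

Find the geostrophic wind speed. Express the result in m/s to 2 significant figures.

5.2 m/s

Coriolis parameter at 42°S:
f = 2Ω sin φ = 2 × 7.29×10⁻⁵ × sin 42° = 9.76×10⁻⁵ s⁻¹
Height gradient: |∂Z/∂n| = 30 m / 582000 m = 5.15×10⁻⁵
On a pressure surface, geostrophic balance gives V_g = (g/f)|∂Z/∂n|:
V_g = 9.81 × 5.15×10⁻⁵ / 9.76×10⁻⁵ = 5.18 m/s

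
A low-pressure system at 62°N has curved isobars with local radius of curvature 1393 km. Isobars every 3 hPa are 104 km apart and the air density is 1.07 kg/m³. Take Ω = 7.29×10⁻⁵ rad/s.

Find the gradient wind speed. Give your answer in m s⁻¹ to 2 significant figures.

Coriolis parameter at 62°N:
f = 2Ω sin φ = 2 × 7.29×10⁻⁵ × sin 62° = 1.29×10⁻⁴ s⁻¹
Pressure gradient: |∂P/∂n| = 300 Pa / 104000 m = 2.88×10⁻³ Pa/m
Geostrophic speed: V_g = |∂P/∂n|/(fρ) = 2.88×10⁻³/(1.29×10⁻⁴ × 1.07) = 20.9 m/s
Around a low, centrifugal force acts outward with Coriolis, so pressure-gradient force balances both:
(1/ρ)|∂P/∂n| = fV + V²/R  →  V² + fR·V − fR·V_g = 0
With fR = 1.29×10⁻⁴ × 1393×10³ m = 179 m/s:
V = [−fR + √((fR)² + 4 fR V_g)]/2 = [−179 + √(179² + 4×179×20.9)]/2 = 18.9 m/s
Subgeostrophic (V < V_g = 20.9 m/s), as expected around a low.

19 m s⁻¹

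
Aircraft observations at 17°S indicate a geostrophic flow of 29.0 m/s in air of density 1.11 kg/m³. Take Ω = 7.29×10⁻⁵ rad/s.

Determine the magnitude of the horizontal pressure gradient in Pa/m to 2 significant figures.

Coriolis parameter at 17°S:
f = 2Ω sin φ = 2 × 7.29×10⁻⁵ × sin 17° = 4.26×10⁻⁵ s⁻¹
Geostrophic balance rearranged: |∂P/∂n| = f ρ V_g
|∂P/∂n| = 4.26×10⁻⁵ × 1.11 × 29.0 = 1.37×10⁻³ Pa/m

1.4×10⁻³ Pa/m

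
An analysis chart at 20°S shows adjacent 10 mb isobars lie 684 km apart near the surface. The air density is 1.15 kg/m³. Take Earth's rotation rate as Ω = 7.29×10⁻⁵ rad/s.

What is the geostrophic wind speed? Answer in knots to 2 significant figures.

Coriolis parameter at 20°S:
f = 2Ω sin φ = 2 × 7.29×10⁻⁵ × sin 20° = 4.99×10⁻⁵ s⁻¹
Pressure gradient: |∂P/∂n| = 1000 Pa / 684000 m = 1.46×10⁻³ Pa/m
Geostrophic balance (pressure-gradient force = Coriolis force):
V_g = (1/(fρ)) |∂P/∂n| = 1.46×10⁻³ / (4.99×10⁻⁵ × 1.15) = 25.5 m/s
Converting: 25.5 m/s × 1.944 = 50 knots

50 knots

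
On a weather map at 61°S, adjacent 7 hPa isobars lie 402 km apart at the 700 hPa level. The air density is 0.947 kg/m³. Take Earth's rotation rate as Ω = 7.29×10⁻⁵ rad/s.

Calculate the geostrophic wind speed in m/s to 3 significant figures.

Coriolis parameter at 61°S:
f = 2Ω sin φ = 2 × 7.29×10⁻⁵ × sin 61° = 1.28×10⁻⁴ s⁻¹
Pressure gradient: |∂P/∂n| = 700 Pa / 402000 m = 1.74×10⁻³ Pa/m
Geostrophic balance (pressure-gradient force = Coriolis force):
V_g = (1/(fρ)) |∂P/∂n| = 1.74×10⁻³ / (1.28×10⁻⁴ × 0.947) = 14.4 m/s

14.4 m/s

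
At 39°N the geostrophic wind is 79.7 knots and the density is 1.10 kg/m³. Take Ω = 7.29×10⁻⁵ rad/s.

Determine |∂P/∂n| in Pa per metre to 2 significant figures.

Coriolis parameter at 39°N:
f = 2Ω sin φ = 2 × 7.29×10⁻⁵ × sin 39° = 9.18×10⁻⁵ s⁻¹
Wind speed in SI: 79.7 knots = 41.0 m/s
Geostrophic balance rearranged: |∂P/∂n| = f ρ V_g
|∂P/∂n| = 9.18×10⁻⁵ × 1.10 × 41.0 = 4.14×10⁻³ Pa/m

4.1×10⁻³ Pa/m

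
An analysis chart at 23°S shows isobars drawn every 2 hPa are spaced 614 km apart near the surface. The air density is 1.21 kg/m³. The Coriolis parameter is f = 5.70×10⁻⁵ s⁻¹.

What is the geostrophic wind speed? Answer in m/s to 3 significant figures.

4.72 m/s

Pressure gradient: |∂P/∂n| = 200 Pa / 614000 m = 3.26×10⁻⁴ Pa/m
Geostrophic balance (pressure-gradient force = Coriolis force):
V_g = (1/(fρ)) |∂P/∂n| = 3.26×10⁻⁴ / (5.70×10⁻⁵ × 1.21) = 4.72 m/s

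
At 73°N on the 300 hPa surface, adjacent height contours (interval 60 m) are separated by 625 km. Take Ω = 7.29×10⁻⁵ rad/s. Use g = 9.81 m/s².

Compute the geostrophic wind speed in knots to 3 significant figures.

Coriolis parameter at 73°N:
f = 2Ω sin φ = 2 × 7.29×10⁻⁵ × sin 73° = 1.39×10⁻⁴ s⁻¹
Height gradient: |∂Z/∂n| = 60 m / 625000 m = 9.60×10⁻⁵
On a pressure surface, geostrophic balance gives V_g = (g/f)|∂Z/∂n|:
V_g = 9.81 × 9.60×10⁻⁵ / 1.39×10⁻⁴ = 6.75 m/s
Converting: 6.75 m/s × 1.944 = 13.1 knots

13.1 knots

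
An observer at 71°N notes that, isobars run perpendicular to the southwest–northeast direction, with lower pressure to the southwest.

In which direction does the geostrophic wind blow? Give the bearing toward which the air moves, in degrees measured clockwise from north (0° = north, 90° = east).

The pressure-gradient force points toward the southwest (bearing 225°).
Geostrophic balance: in the Northern Hemisphere the Coriolis force deflects motion to the right, so the geostrophic wind blows 90° to the right of the pressure-gradient force (low pressure on the left).
Rotating 225° by 90° clockwise gives 315° — the wind blows toward the northwest.

315°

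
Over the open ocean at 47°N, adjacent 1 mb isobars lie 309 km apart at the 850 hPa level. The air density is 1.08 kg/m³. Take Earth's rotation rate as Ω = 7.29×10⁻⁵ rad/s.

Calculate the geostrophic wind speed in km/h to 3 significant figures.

10.1 km/h

Coriolis parameter at 47°N:
f = 2Ω sin φ = 2 × 7.29×10⁻⁵ × sin 47° = 1.07×10⁻⁴ s⁻¹
Pressure gradient: |∂P/∂n| = 100 Pa / 309000 m = 3.24×10⁻⁴ Pa/m
Geostrophic balance (pressure-gradient force = Coriolis force):
V_g = (1/(fρ)) |∂P/∂n| = 3.24×10⁻⁴ / (1.07×10⁻⁴ × 1.08) = 2.81 m/s
Converting: 2.81 m/s × 3.6 = 10.1 km/h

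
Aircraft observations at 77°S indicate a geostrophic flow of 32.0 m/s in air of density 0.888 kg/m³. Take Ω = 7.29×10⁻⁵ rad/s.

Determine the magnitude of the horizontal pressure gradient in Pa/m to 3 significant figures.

Coriolis parameter at 77°S:
f = 2Ω sin φ = 2 × 7.29×10⁻⁵ × sin 77° = 1.42×10⁻⁴ s⁻¹
Geostrophic balance rearranged: |∂P/∂n| = f ρ V_g
|∂P/∂n| = 1.42×10⁻⁴ × 0.888 × 32.0 = 4.04×10⁻³ Pa/m

4.04×10⁻³ Pa/m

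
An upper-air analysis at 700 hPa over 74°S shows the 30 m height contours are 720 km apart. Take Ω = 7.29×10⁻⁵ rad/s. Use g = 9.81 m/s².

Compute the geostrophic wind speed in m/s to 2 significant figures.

Coriolis parameter at 74°S:
f = 2Ω sin φ = 2 × 7.29×10⁻⁵ × sin 74° = 1.40×10⁻⁴ s⁻¹
Height gradient: |∂Z/∂n| = 30 m / 720000 m = 4.17×10⁻⁵
On a pressure surface, geostrophic balance gives V_g = (g/f)|∂Z/∂n|:
V_g = 9.81 × 4.17×10⁻⁵ / 1.40×10⁻⁴ = 2.92 m/s

2.9 m/s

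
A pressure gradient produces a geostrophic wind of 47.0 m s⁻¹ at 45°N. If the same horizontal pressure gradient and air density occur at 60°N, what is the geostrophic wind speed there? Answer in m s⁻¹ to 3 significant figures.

With the same pressure gradient and density, V_g ∝ 1/f ∝ 1/sin φ.
V₂ = V₁ · sin φ₁ / sin φ₂ = 47.0 × sin 45° / sin 60°
V₂ = 47.0 × 0.7071/0.8660 = 38.4 m s⁻¹

38.4 m s⁻¹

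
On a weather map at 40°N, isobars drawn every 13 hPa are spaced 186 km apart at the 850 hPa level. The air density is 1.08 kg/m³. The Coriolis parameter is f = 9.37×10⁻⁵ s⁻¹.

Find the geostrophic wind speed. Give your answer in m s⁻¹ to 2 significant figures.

69 m s⁻¹

Pressure gradient: |∂P/∂n| = 1300 Pa / 186000 m = 6.99×10⁻³ Pa/m
Geostrophic balance (pressure-gradient force = Coriolis force):
V_g = (1/(fρ)) |∂P/∂n| = 6.99×10⁻³ / (9.37×10⁻⁵ × 1.08) = 69.1 m/s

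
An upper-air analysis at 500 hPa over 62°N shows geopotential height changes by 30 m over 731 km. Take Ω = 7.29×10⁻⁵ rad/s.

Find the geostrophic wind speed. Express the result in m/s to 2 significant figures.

3.1 m/s

Coriolis parameter at 62°N:
f = 2Ω sin φ = 2 × 7.29×10⁻⁵ × sin 62° = 1.29×10⁻⁴ s⁻¹
Height gradient: |∂Z/∂n| = 30 m / 731000 m = 4.10×10⁻⁵
On a pressure surface, geostrophic balance gives V_g = (g/f)|∂Z/∂n|:
V_g = 9.81 × 4.10×10⁻⁵ / 1.29×10⁻⁴ = 3.13 m/s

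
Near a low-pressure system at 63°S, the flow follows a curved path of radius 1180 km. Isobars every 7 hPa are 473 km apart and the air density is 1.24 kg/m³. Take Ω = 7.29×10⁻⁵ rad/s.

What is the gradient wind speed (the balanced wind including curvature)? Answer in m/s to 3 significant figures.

8.69 m/s

Coriolis parameter at 63°S:
f = 2Ω sin φ = 2 × 7.29×10⁻⁵ × sin 63° = 1.30×10⁻⁴ s⁻¹
Pressure gradient: |∂P/∂n| = 700 Pa / 473000 m = 1.48×10⁻³ Pa/m
Geostrophic speed: V_g = |∂P/∂n|/(fρ) = 1.48×10⁻³/(1.30×10⁻⁴ × 1.24) = 9.19 m/s
Around a low, centrifugal force acts outward with Coriolis, so pressure-gradient force balances both:
(1/ρ)|∂P/∂n| = fV + V²/R  →  V² + fR·V − fR·V_g = 0
With fR = 1.30×10⁻⁴ × 1180×10³ m = 153 m/s:
V = [−fR + √((fR)² + 4 fR V_g)]/2 = [−153 + √(153² + 4×153×9.19)]/2 = 8.69 m/s
Subgeostrophic (V < V_g = 9.19 m/s), as expected around a low.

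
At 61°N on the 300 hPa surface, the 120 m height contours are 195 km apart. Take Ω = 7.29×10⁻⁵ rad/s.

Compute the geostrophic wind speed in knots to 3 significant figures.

Coriolis parameter at 61°N:
f = 2Ω sin φ = 2 × 7.29×10⁻⁵ × sin 61° = 1.28×10⁻⁴ s⁻¹
Height gradient: |∂Z/∂n| = 120 m / 195000 m = 6.15×10⁻⁴
On a pressure surface, geostrophic balance gives V_g = (g/f)|∂Z/∂n|:
V_g = 9.81 × 6.15×10⁻⁴ / 1.28×10⁻⁴ = 47.3 m/s
Converting: 47.3 m/s × 1.944 = 92.0 knots

92.0 knots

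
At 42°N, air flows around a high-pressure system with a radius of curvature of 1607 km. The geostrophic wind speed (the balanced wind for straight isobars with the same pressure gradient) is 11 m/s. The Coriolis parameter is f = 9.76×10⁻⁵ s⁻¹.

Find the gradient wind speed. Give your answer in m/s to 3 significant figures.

11.9 m/s

Around a high, pressure-gradient force acts outward with centrifugal, so Coriolis balances both:
fV = (1/ρ)|∂P/∂n| + V²/R  →  V² − fR·V + fR·V_g = 0
With fR = 9.76×10⁻⁵ × 1607×10³ m = 157 m/s:
V = [fR − √((fR)² − 4 fR V_g)]/2 = [157 − √(157² − 4×157×11)]/2 = 11.9 m/s
Supergeostrophic (V > V_g = 11 m/s), as expected around a high.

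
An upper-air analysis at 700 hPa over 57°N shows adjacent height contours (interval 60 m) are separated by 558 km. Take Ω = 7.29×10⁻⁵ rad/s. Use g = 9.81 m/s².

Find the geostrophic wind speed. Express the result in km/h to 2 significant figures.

31 km/h

Coriolis parameter at 57°N:
f = 2Ω sin φ = 2 × 7.29×10⁻⁵ × sin 57° = 1.22×10⁻⁴ s⁻¹
Height gradient: |∂Z/∂n| = 60 m / 558000 m = 1.08×10⁻⁴
On a pressure surface, geostrophic balance gives V_g = (g/f)|∂Z/∂n|:
V_g = 9.81 × 1.08×10⁻⁴ / 1.22×10⁻⁴ = 8.63 m/s
Converting: 8.63 m/s × 3.6 = 31 km/h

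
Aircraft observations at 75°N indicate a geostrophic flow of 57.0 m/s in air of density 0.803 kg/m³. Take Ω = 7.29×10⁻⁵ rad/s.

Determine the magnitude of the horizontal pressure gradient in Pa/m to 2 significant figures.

Coriolis parameter at 75°N:
f = 2Ω sin φ = 2 × 7.29×10⁻⁵ × sin 75° = 1.41×10⁻⁴ s⁻¹
Geostrophic balance rearranged: |∂P/∂n| = f ρ V_g
|∂P/∂n| = 1.41×10⁻⁴ × 0.803 × 57.0 = 6.45×10⁻³ Pa/m

6.4×10⁻³ Pa/m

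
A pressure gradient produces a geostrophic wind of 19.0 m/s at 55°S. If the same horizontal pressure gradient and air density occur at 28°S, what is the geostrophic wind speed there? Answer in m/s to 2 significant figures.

With the same pressure gradient and density, V_g ∝ 1/f ∝ 1/sin φ.
V₂ = V₁ · sin φ₁ / sin φ₂ = 19.0 × sin 55° / sin 28°
V₂ = 19.0 × 0.8192/0.4695 = 33 m/s

33 m/s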